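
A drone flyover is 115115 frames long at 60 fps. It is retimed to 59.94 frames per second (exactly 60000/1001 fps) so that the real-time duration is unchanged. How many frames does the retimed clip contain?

Target frames = source frames × (target rate / source rate) = 115115 × (60000/1001)/(60) = 115115 × 1000/1001 = 115000.

115000 frames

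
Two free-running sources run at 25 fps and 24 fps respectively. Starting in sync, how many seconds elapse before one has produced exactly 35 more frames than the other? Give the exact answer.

35 seconds

The gap grows by |24 − 25| = 1 frame per second.
Time for a 35-frame gap: 35 ÷ (1) = 35 s.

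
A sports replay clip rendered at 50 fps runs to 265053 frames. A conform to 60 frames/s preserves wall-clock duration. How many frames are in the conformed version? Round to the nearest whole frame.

318064 frames

Frames at target rate = 265053 × (60) / (50) = 1590318/5 ≈ 318063.600.
Nearest whole frame: 318064.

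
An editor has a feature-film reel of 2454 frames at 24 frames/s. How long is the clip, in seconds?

102.25 seconds

Running time = 2454 / (24) = 102.25 s.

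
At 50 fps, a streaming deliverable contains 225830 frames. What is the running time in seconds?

4516.6 seconds

Running time = 225830 / (50) = 4516.6 s.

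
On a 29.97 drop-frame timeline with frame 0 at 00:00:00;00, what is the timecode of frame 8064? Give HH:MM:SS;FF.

00:04:29;02

Each 10-minute DF block holds 10 × 60 × 30 − 9 × 2 = 17982 frames. 8064 ÷ 17982 → 0 full blocks, remainder 8064.
Within the partial block the first minute is 1800 frames and each further minute 1798, so 4 further minute boundaries passed. Total skipped labels = 18 × 0 + 2 × 4 = 8.
Non-drop label index = 8064 + 8 = 8072; at 30 labels/s that is 00:04:29:02, i.e. DF 00:04:29;02.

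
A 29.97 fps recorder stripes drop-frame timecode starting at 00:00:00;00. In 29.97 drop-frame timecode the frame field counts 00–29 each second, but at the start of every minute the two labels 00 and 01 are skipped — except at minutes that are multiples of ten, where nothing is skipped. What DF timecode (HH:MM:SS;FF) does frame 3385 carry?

Each 10-minute DF block holds 10 × 60 × 30 − 9 × 2 = 17982 frames. 3385 ÷ 17982 → 0 full blocks, remainder 3385.
Within the partial block the first minute is 1800 frames and each further minute 1798, so 1 further minute boundary passed. Total skipped labels = 18 × 0 + 2 × 1 = 2.
Non-drop label index = 3385 + 2 = 3387; at 30 labels/s that is 00:01:52:27, i.e. DF 00:01:52;27.

00:01:52;27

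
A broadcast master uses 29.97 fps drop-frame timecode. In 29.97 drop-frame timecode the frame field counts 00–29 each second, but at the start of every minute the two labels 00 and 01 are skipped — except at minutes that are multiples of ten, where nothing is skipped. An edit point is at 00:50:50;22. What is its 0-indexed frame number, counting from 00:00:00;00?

91432

As if non-drop at 30 labels/s: (0 × 3600 + 50 × 60 + 50) × 30 + 22 = 91522.
Minute boundaries passed: 50; those not divisible by 10: 50 − 5 = 45; dropped labels = 2 × 45 = 90.
Actual frame index = 91522 − 90 = 91432.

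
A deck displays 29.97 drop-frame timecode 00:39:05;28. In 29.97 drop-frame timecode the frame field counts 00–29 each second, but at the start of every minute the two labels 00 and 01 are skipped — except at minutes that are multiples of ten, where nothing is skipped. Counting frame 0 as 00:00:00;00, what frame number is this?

As if non-drop at 30 labels/s: (0 × 3600 + 39 × 60 + 5) × 30 + 28 = 70378.
Minute boundaries passed: 39; those not divisible by 10: 39 − 3 = 36; dropped labels = 2 × 36 = 72.
Actual frame index = 70378 − 72 = 70306.

70306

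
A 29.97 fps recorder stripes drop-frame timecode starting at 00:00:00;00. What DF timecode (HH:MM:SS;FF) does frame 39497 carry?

00:21:57;25

Ten DF minutes hold 17982 frames, so frame 39497 lies in block 2 (frames 35964–53945) with 3533 frames into that block.
The block's first minute is 1800 frames and the rest 1798 each; 3533 frames reaches minute 1, so 2 × 18 + 1 × 2 = 38 labels have been skipped so far.
Adding those back, label number 39497 + 38 = 39535 at 30 labels/s is 1317 s + 25 f = 0 h 21 min 57 s frame 25, i.e. 00:21:57;25.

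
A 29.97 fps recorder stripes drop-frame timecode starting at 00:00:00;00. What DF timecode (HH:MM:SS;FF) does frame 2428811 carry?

Each 10-minute DF block holds 10 × 60 × 30 − 9 × 2 = 17982 frames. 2428811 ÷ 17982 → 135 full blocks, remainder 1241.
Within the partial block the first minute is 1800 frames and each further minute 1798, so 0 further minute boundaries passed. Total skipped labels = 18 × 135 + 2 × 0 = 2430.
Non-drop label index = 2428811 + 2430 = 2431241; at 30 labels/s that is 22:30:41:11, i.e. DF 22:30:41;11.

22:30:41;11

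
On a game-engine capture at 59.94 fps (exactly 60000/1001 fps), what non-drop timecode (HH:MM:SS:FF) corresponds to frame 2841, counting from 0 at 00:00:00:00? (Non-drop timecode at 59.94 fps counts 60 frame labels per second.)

2841 ÷ 60 = 47 full seconds, remainder 21 frames.
47 s = 0 h 0 min 47 s.
Timecode: 00:00:47:21.

00:00:47:21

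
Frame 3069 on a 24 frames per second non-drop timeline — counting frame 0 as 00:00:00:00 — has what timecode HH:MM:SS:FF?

00:02:07:21

3069 ÷ 24 = 127 full seconds, remainder 21 frames.
127 s = 0 h 2 min 7 s.
Timecode: 00:02:07:21.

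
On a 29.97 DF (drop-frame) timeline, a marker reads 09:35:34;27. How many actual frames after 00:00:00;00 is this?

As if non-drop at 30 labels/s: (9 × 3600 + 35 × 60 + 34) × 30 + 27 = 1036047.
Minute boundaries passed: 575; those not divisible by 10: 575 − 57 = 518; dropped labels = 2 × 518 = 1036.
Actual frame index = 1036047 − 1036 = 1035011.

1035011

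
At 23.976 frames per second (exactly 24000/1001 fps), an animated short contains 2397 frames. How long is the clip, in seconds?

99.974875 seconds

Running time = 2397 / (24000/1001) = 99.974875 s.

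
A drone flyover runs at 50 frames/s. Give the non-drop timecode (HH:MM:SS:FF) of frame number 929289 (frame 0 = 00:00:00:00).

929289 ÷ 50 = 18585 full seconds, remainder 39 frames.
18585 s = 5 h 9 min 45 s.
Timecode: 05:09:45:39.

05:09:45:39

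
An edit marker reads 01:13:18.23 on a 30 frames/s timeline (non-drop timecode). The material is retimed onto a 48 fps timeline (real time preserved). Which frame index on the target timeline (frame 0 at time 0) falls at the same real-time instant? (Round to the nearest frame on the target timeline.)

frame 211141

Source frame index: (1×3600 + 13×60 + 18) × 30 + 23 = 131963.
Real time: 131963 / (30) = 131963/30 s.
Target frame: (131963/30) × (48) = 1055704/5 ≈ 211140.800 → 211141.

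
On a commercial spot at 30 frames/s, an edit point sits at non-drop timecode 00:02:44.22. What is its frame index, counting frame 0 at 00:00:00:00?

Total seconds to the label: (0 × 3600 + 2 × 60 + 44) = 164.
Frame index = 164 × 30 + 22 = 4942.

4942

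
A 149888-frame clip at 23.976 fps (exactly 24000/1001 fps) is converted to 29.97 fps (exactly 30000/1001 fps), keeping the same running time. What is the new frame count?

Frames at target rate = 149888 × (30000/1001) / (24000/1001) = 187360.

187360 frames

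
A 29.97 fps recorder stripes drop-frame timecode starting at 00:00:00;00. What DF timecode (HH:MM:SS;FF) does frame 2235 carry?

Ten DF minutes hold 17982 frames, so frame 2235 lies in block 0 (frames 0–17981) with 2235 frames into that block.
The block's first minute is 1800 frames and the rest 1798 each; 2235 frames reaches minute 1, so 0 × 18 + 1 × 2 = 2 labels have been skipped so far.
Adding those back, label number 2235 + 2 = 2237 at 30 labels/s is 74 s + 17 f = 0 h 1 min 14 s frame 17, i.e. 00:01:14;17.

00:01:14;17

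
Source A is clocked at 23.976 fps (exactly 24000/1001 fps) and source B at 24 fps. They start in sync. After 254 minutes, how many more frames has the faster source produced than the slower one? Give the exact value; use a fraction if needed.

365760/1001 frames

254 min = 15240 s.
A emits 24000/1001 × 15240 = 365760000/1001 frames; B emits 24 × 15240 = 365760.
Difference = 365760/1001 frames (≈ 365.3946); B is ahead of A.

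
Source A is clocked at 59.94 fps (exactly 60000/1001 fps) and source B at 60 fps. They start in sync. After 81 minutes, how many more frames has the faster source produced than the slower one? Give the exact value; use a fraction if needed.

81 min = 4860 s.
A emits 60000/1001 × 4860 = 291600000/1001 frames; B emits 60 × 4860 = 291600.
Difference = 291600/1001 frames (≈ 291.3087); B is ahead of A.

291600/1001 frames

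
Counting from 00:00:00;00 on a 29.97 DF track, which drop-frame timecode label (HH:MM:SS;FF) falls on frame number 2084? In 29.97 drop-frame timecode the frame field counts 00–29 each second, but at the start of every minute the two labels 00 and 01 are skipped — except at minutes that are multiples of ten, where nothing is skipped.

Each 10-minute DF block holds 10 × 60 × 30 − 9 × 2 = 17982 frames. 2084 ÷ 17982 → 0 full blocks, remainder 2084.
Within the partial block the first minute is 1800 frames and each further minute 1798, so 1 further minute boundary passed. Total skipped labels = 18 × 0 + 2 × 1 = 2.
Non-drop label index = 2084 + 2 = 2086; at 30 labels/s that is 00:01:09:16, i.e. DF 00:01:09;16.

00:01:09;16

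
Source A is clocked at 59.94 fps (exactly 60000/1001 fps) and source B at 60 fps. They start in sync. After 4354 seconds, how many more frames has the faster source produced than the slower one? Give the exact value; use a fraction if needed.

37320/143 frames

A emits 60000/1001 × 4354 = 37320000/143 frames; B emits 60 × 4354 = 261240.
Difference = 37320/143 frames (≈ 260.9790); B is ahead of A.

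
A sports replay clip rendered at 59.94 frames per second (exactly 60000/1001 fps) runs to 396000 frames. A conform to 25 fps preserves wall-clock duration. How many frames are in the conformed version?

Target frames = source frames × (target rate / source rate) = 396000 × (25)/(60000/1001) = 396000 × 1001/2400 = 165165.

165165 frames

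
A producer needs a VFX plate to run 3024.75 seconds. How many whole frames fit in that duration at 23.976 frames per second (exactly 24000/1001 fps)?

Frames = 3024.75 × 24000/1001 = 72594000/1001 ≈ 72521.4785.
Complete frames: 72521.

72521 frames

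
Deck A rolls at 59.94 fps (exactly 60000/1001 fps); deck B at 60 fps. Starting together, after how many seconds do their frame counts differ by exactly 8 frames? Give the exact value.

The gap grows by |60 − 60000/1001| = 60/1001 frames per second.
Time for a 8-frame gap: 8 ÷ (60/1001) = 2002/15 s.

2002/15 seconds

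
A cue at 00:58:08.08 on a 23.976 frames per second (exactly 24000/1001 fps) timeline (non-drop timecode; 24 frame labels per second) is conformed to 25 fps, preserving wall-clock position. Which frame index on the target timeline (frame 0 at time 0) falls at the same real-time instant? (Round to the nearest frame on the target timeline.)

frame 87296

Source frame index: (0×3600 + 58×60 + 8) × 24 + 8 = 83720.
Real time: 83720 / (24000/1001) = 2095093/600 s.
Target frame: (2095093/600) × (25) = 2095093/24 ≈ 87295.542 → 87296.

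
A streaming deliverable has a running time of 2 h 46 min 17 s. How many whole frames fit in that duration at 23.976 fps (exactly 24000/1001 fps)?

2 h 46 min 17 s = 9977 s.
Frames = 9977 × 24000/1001 = 21768000/91 ≈ 239208.7912.
Complete frames: 239208.

239208 frames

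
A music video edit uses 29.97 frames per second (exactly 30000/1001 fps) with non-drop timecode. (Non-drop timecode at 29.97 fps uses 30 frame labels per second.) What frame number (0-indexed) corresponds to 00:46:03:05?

Total seconds to the label: (0 × 3600 + 46 × 60 + 3) = 2763.
Frame index = 2763 × 30 + 5 = 82895.

frame 82895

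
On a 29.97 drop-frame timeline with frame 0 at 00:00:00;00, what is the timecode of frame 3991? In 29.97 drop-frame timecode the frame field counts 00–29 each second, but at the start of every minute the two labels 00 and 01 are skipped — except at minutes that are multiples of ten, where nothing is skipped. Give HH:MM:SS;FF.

00:02:13;05

Each 10-minute DF block holds 10 × 60 × 30 − 9 × 2 = 17982 frames. 3991 ÷ 17982 → 0 full blocks, remainder 3991.
Within the partial block the first minute is 1800 frames and each further minute 1798, so 2 further minute boundaries passed. Total skipped labels = 18 × 0 + 2 × 2 = 4.
Non-drop label index = 3991 + 4 = 3995; at 30 labels/s that is 00:02:13:05, i.e. DF 00:02:13;05.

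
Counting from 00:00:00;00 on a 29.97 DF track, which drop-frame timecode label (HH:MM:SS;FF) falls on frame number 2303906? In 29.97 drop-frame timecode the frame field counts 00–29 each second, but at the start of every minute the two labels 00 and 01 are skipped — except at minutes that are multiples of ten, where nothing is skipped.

21:21:13;22

Each 10-minute DF block holds 10 × 60 × 30 − 9 × 2 = 17982 frames. 2303906 ÷ 17982 → 128 full blocks, remainder 2210.
Within the partial block the first minute is 1800 frames and each further minute 1798, so 1 further minute boundary passed. Total skipped labels = 18 × 128 + 2 × 1 = 2306.
Non-drop label index = 2303906 + 2306 = 2306212; at 30 labels/s that is 21:21:13:22, i.e. DF 21:21:13;22.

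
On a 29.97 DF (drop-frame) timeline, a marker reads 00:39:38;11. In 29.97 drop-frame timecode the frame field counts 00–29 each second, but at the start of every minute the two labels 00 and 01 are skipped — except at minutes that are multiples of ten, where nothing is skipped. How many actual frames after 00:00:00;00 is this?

71279

As if non-drop at 30 labels/s: (0 × 3600 + 39 × 60 + 38) × 30 + 11 = 71351.
Minute boundaries passed: 39; those not divisible by 10: 39 − 3 = 36; dropped labels = 2 × 36 = 72.
Actual frame index = 71351 − 72 = 71279.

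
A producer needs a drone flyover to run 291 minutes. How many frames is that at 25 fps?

436500 frames

291 min = 17460 s.
Frames = 17460 × 25 = 436500.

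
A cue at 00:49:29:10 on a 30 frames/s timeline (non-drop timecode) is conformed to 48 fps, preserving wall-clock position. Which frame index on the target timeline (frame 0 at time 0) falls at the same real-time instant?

Source frame index: (0×3600 + 49×60 + 29) × 30 + 10 = 89080.
Real time: 89080 / (30) = 8908/3 s.
Target frame: (8908/3) × (48) = 142528.

frame 142528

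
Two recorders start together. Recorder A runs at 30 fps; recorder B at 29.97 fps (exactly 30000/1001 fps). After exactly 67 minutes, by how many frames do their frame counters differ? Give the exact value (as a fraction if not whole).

120600/1001 frames

67 min = 4020 s.
A emits 30 × 4020 = 120600 frames; B emits 30000/1001 × 4020 = 120600000/1001.
Difference = 120600/1001 frames (≈ 120.4795); B is behind A.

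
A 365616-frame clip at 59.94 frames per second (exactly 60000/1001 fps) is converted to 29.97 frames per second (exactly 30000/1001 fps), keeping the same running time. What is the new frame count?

Target frames = source frames × (target rate / source rate) = 365616 × (30000/1001)/(60000/1001) = 365616 × 1/2 = 182808.

182808 frames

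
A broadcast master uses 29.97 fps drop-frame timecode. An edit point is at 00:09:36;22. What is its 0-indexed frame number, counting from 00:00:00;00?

17284

As if non-drop at 30 labels/s: (0 × 3600 + 9 × 60 + 36) × 30 + 22 = 17302.
Minute boundaries passed: 9; those not divisible by 10: 9 − 0 = 9; dropped labels = 2 × 9 = 18.
Actual frame index = 17302 − 18 = 17284.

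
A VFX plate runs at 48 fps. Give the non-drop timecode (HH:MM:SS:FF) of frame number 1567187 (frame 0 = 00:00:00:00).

09:04:09:35

1567187 ÷ 48 = 32649 full seconds, remainder 35 frames.
32649 s = 9 h 4 min 9 s.
Timecode: 09:04:09:35.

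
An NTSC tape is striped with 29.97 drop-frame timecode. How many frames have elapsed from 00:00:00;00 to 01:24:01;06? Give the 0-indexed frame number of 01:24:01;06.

Complete 10-minute blocks: 8, each 17982 frames → 143856.
Remaining 4 whole minutes in the current block: 1800 + 3 × 1798 = 7194 frames.
Within the current minute: 1 × 30 + 6 − 2 = 34 (labels ;00/;01 skipped at this minute). Total = 143856 + 7194 + 34 = 151084.

151084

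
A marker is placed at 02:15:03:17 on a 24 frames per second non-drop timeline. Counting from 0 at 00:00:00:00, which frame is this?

frame 194489

Total seconds to the label: (2 × 3600 + 15 × 60 + 3) = 8103.
Frame index = 8103 × 24 + 17 = 194489.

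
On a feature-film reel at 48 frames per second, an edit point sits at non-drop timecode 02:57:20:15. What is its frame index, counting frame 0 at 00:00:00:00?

frame 510735

Total seconds to the label: (2 × 3600 + 57 × 60 + 20) = 10640.
Frame index = 10640 × 48 + 15 = 510735.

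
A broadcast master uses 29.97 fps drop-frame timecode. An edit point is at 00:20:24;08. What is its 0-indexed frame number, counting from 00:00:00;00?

36692

Complete 10-minute blocks: 2, each 17982 frames → 35964.
Remaining 0 whole minutes in the current block: 0 frames.
Within the current minute: 24 × 30 + 8 = 728. Total = 35964 + 0 + 728 = 36692.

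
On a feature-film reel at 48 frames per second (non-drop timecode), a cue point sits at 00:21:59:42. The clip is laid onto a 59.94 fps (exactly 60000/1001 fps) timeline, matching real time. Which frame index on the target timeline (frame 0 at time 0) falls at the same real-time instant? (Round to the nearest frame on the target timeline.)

Source frame index: (0×3600 + 21×60 + 59) × 48 + 42 = 63354.
Real time: 63354 / (48) = 10559/8 s.
Target frame: (10559/8) × (60000/1001) = 79192500/1001 ≈ 79113.387 → 79113.

frame 79113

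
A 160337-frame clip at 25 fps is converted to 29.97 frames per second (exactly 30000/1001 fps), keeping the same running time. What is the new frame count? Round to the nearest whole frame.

192212 frames

Frames at target rate = 160337 × (30000/1001) / (25) = 192404400/1001 ≈ 192212.188.
Nearest whole frame: 192212.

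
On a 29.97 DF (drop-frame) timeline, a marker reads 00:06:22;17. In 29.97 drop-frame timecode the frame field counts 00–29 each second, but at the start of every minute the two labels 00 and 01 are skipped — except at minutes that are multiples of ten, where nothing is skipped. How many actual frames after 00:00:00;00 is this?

11465

Complete 10-minute blocks: 0, each 17982 frames → 0.
Remaining 6 whole minutes in the current block: 1800 + 5 × 1798 = 10790 frames.
Within the current minute: 22 × 30 + 17 − 2 = 675 (labels ;00/;01 skipped at this minute). Total = 0 + 10790 + 675 = 11465.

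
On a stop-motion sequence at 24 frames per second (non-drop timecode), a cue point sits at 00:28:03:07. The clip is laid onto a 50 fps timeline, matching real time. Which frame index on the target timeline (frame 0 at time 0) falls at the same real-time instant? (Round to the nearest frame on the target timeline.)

Source frame index: (0×3600 + 28×60 + 3) × 24 + 7 = 40399.
Real time: 40399 / (24) = 40399/24 s.
Target frame: (40399/24) × (50) = 1009975/12 ≈ 84164.583 → 84165.

frame 84165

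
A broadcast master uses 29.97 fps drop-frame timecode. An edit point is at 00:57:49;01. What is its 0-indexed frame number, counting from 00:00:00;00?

As if non-drop at 30 labels/s: (0 × 3600 + 57 × 60 + 49) × 30 + 1 = 104071.
Minute boundaries passed: 57; those not divisible by 10: 57 − 5 = 52; dropped labels = 2 × 52 = 104.
Actual frame index = 104071 − 104 = 103967.

103967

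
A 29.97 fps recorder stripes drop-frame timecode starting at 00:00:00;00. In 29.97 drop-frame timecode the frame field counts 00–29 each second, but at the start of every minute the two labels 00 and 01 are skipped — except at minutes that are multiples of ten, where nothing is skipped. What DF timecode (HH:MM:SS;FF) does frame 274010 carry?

Each 10-minute DF block holds 10 × 60 × 30 − 9 × 2 = 17982 frames. 274010 ÷ 17982 → 15 full blocks, remainder 4280.
Within the partial block the first minute is 1800 frames and each further minute 1798, so 2 further minute boundaries passed. Total skipped labels = 18 × 15 + 2 × 2 = 274.
Non-drop label index = 274010 + 274 = 274284; at 30 labels/s that is 02:32:22:24, i.e. DF 02:32:22;24.

02:32:22;24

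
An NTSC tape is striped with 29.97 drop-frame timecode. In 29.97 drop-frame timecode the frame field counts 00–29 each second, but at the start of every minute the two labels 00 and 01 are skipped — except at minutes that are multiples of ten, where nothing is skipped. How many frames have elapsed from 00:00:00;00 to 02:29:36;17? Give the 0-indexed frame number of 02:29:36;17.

Complete 10-minute blocks: 14, each 17982 frames → 251748.
Remaining 9 whole minutes in the current block: 1800 + 8 × 1798 = 16184 frames.
Within the current minute: 36 × 30 + 17 − 2 = 1095 (labels ;00/;01 skipped at this minute). Total = 251748 + 16184 + 1095 = 269027.

269027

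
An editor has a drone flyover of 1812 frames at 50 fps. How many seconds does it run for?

Running time = 1812 / (50) = 36.24 s.

36.24 seconds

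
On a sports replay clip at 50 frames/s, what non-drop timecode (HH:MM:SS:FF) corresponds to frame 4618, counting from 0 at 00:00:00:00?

00:01:32:18

4618 ÷ 50 = 92 full seconds, remainder 18 frames.
92 s = 0 h 1 min 32 s.
Timecode: 00:01:32:18.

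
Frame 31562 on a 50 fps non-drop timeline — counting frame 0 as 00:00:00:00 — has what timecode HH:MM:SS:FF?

00:10:31:12

31562 ÷ 50 = 631 full seconds, remainder 12 frames.
631 s = 0 h 10 min 31 s.
Timecode: 00:10:31:12.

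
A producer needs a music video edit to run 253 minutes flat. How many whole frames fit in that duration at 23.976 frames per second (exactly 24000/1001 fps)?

253 min = 15180 s.
Frames = 15180 × 24000/1001 = 33120000/91 ≈ 363956.0440.
Complete frames: 363956.

363956 frames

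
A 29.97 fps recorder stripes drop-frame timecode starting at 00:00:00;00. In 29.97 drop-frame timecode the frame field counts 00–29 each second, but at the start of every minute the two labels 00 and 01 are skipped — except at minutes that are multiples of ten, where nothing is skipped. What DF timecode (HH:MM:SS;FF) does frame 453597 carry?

04:12:15;01

Ten DF minutes hold 17982 frames, so frame 453597 lies in block 25 (frames 449550–467531) with 4047 frames into that block.
The block's first minute is 1800 frames and the rest 1798 each; 4047 frames reaches minute 2, so 25 × 18 + 2 × 2 = 454 labels have been skipped so far.
Adding those back, label number 453597 + 454 = 454051 at 30 labels/s is 15135 s + 1 f = 4 h 12 min 15 s frame 1, i.e. 04:12:15;01.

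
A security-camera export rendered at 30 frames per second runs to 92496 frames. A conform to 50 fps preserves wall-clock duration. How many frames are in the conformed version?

Target frames = source frames × (target rate / source rate) = 92496 × (50)/(30) = 92496 × 5/3 = 154160.

154160 frames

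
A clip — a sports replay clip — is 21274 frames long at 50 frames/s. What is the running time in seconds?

425.48 seconds

Running time = 21274 / (50) = 425.48 s.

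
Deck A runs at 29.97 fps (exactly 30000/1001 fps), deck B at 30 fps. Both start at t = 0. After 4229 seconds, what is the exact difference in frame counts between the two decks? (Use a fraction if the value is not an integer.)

126870/1001 frames

A emits 30000/1001 × 4229 = 126870000/1001 frames; B emits 30 × 4229 = 126870.
Difference = 126870/1001 frames (≈ 126.7433); B is ahead of A.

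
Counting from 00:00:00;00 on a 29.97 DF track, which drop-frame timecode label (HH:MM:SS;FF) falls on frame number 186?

00:00:06;06

Ten DF minutes hold 17982 frames, so frame 186 lies in block 0 (frames 0–17981) with 186 frames into that block.
The block's first minute is 1800 frames and the rest 1798 each; 186 frames reaches minute 0, so 0 × 18 + 0 × 2 = 0 labels have been skipped so far.
Adding those back, label number 186 + 0 = 186 at 30 labels/s is 6 s + 6 f = 0 h 0 min 6 s frame 6, i.e. 00:00:06;06.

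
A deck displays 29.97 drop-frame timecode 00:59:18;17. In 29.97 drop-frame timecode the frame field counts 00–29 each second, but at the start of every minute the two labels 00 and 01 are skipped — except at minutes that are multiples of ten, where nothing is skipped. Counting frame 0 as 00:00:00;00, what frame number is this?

As if non-drop at 30 labels/s: (0 × 3600 + 59 × 60 + 18) × 30 + 17 = 106757.
Minute boundaries passed: 59; those not divisible by 10: 59 − 5 = 54; dropped labels = 2 × 54 = 108.
Actual frame index = 106757 − 108 = 106649.

106649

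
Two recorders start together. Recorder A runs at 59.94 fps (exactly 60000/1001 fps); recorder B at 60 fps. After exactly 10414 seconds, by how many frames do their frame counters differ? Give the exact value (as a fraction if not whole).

A emits 60000/1001 × 10414 = 624840000/1001 frames; B emits 60 × 10414 = 624840.
Difference = 624840/1001 frames (≈ 624.2158); B is ahead of A.

624840/1001 frames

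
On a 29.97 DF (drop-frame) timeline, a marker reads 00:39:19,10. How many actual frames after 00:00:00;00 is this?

As if non-drop at 30 labels/s: (0 × 3600 + 39 × 60 + 19) × 30 + 10 = 70780.
Minute boundaries passed: 39; those not divisible by 10: 39 − 3 = 36; dropped labels = 2 × 36 = 72.
Actual frame index = 70780 − 72 = 70708.

70708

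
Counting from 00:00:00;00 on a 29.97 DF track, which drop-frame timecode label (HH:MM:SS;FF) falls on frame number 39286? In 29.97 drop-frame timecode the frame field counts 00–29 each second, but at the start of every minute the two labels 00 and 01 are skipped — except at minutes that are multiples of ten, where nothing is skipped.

Each 10-minute DF block holds 10 × 60 × 30 − 9 × 2 = 17982 frames. 39286 ÷ 17982 → 2 full blocks, remainder 3322.
Within the partial block the first minute is 1800 frames and each further minute 1798, so 1 further minute boundary passed. Total skipped labels = 18 × 2 + 2 × 1 = 38.
Non-drop label index = 39286 + 38 = 39324; at 30 labels/s that is 00:21:50:24, i.e. DF 00:21:50;24.

00:21:50;24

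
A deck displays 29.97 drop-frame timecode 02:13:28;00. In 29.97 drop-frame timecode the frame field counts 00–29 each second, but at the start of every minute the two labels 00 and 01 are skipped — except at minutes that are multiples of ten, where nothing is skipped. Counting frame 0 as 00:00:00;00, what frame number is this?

Complete 10-minute blocks: 13, each 17982 frames → 233766.
Remaining 3 whole minutes in the current block: 1800 + 2 × 1798 = 5396 frames.
Within the current minute: 28 × 30 + 0 − 2 = 838 (labels ;00/;01 skipped at this minute). Total = 233766 + 5396 + 838 = 240000.

240000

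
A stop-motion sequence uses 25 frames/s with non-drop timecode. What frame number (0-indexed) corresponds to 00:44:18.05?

66455

Total seconds to the label: (0 × 3600 + 44 × 60 + 18) = 2658.
Frame index = 2658 × 25 + 5 = 66455.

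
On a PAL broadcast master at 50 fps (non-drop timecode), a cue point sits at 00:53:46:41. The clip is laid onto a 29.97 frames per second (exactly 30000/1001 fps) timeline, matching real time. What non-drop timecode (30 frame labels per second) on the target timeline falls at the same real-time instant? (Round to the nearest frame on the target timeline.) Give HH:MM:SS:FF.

Source frame index: (0×3600 + 53×60 + 46) × 50 + 41 = 161341.
Real time: 161341 / (50) = 161341/50 s.
Target frame: (161341/50) × (30000/1001) = 96804600/1001 ≈ 96707.892 → 96708.
At 30 labels/s: frame 96708 → 00:53:43:18.

00:53:43:18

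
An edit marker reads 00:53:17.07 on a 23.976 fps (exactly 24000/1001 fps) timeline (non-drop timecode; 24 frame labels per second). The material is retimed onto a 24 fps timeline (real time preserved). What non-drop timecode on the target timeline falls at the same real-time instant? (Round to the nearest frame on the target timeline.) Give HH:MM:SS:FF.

00:53:20:12

Source frame index: (0×3600 + 53×60 + 17) × 24 + 7 = 76735.
Real time: 76735 / (24000/1001) = 15362347/4800 s.
Target frame: (15362347/4800) × (24) = 15362347/200 ≈ 76811.735 → 76812.
At 24 labels/s: frame 76812 → 00:53:20:12.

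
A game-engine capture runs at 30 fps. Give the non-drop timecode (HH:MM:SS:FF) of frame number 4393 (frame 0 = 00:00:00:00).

4393 ÷ 30 = 146 full seconds, remainder 13 frames.
146 s = 0 h 2 min 26 s.
Timecode: 00:02:26:13.

00:02:26:13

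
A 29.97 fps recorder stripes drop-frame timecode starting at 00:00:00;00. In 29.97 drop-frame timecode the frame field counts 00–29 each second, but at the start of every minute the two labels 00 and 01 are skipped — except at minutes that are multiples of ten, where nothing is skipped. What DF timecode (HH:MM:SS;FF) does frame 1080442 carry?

Ten DF minutes hold 17982 frames, so frame 1080442 lies in block 60 (frames 1078920–1096901) with 1522 frames into that block.
The block's first minute is 1800 frames and the rest 1798 each; 1522 frames reaches minute 0, so 60 × 18 + 0 × 2 = 1080 labels have been skipped so far.
Adding those back, label number 1080442 + 1080 = 1081522 at 30 labels/s is 36050 s + 22 f = 10 h 0 min 50 s frame 22, i.e. 10:00:50;22.

10:00:50;22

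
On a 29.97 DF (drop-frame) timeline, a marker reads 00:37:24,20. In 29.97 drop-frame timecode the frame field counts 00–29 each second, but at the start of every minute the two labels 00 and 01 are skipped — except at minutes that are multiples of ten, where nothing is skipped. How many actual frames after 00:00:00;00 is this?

67272

As if non-drop at 30 labels/s: (0 × 3600 + 37 × 60 + 24) × 30 + 20 = 67340.
Minute boundaries passed: 37; those not divisible by 10: 37 − 3 = 34; dropped labels = 2 × 34 = 68.
Actual frame index = 67340 − 68 = 67272.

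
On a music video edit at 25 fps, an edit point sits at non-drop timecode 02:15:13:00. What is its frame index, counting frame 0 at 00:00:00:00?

Total seconds to the label: (2 × 3600 + 15 × 60 + 13) = 8113.
Frame index = 8113 × 25 + 0 = 202825.

frame 202825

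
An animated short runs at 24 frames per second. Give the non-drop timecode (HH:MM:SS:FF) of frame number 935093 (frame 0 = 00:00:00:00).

935093 ÷ 24 = 38962 full seconds, remainder 5 frames.
38962 s = 10 h 49 min 22 s.
Timecode: 10:49:22:05.

10:49:22:05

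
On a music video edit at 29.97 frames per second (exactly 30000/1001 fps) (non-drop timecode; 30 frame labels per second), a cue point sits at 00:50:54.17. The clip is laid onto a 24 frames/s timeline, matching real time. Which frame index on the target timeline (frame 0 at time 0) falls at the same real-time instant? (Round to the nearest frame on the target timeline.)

frame 73383

Source frame index: (0×3600 + 50×60 + 54) × 30 + 17 = 91637.
Real time: 91637 / (30000/1001) = 91728637/30000 s.
Target frame: (91728637/30000) × (24) = 91728637/1250 ≈ 73382.910 → 73383.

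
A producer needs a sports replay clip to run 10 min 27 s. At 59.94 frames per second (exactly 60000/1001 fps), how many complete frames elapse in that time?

37582 frames

10 min 27 s = 627 s.
Frames = 627 × 60000/1001 = 3420000/91 ≈ 37582.4176.
Complete frames: 37582.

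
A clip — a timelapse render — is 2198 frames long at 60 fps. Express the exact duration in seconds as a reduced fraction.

Running time = 2198 ÷ (60) = 2198 × 1/60 = 1099/30 s.

1099/30 seconds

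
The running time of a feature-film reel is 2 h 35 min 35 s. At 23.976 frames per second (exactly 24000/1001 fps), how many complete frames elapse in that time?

223816 frames

2 h 35 min 35 s = 9335 s.
Frames = 9335 × 24000/1001 = 224040000/1001 ≈ 223816.1838.
Complete frames: 223816.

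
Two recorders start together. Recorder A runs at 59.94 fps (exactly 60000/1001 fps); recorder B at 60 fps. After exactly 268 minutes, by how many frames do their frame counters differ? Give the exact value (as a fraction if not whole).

964800/1001 frames

268 min = 16080 s.
A emits 60000/1001 × 16080 = 964800000/1001 frames; B emits 60 × 16080 = 964800.
Difference = 964800/1001 frames (≈ 963.8362); B is ahead of A.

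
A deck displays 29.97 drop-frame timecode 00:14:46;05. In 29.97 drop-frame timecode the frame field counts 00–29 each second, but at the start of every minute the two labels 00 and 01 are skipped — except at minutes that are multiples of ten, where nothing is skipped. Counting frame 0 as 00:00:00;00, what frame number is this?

26559

As if non-drop at 30 labels/s: (0 × 3600 + 14 × 60 + 46) × 30 + 5 = 26585.
Minute boundaries passed: 14; those not divisible by 10: 14 − 1 = 13; dropped labels = 2 × 13 = 26.
Actual frame index = 26585 − 26 = 26559.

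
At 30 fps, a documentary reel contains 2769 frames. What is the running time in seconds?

Running time = 2769 / (30) = 92.3 s.

92.3 seconds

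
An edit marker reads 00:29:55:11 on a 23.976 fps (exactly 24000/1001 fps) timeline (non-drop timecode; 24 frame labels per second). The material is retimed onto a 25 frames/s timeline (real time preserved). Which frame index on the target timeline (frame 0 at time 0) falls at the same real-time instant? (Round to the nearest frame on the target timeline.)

frame 44931

Source frame index: (0×3600 + 29×60 + 55) × 24 + 11 = 43091.
Real time: 43091 / (24000/1001) = 43134091/24000 s.
Target frame: (43134091/24000) × (25) = 43134091/960 ≈ 44931.345 → 44931.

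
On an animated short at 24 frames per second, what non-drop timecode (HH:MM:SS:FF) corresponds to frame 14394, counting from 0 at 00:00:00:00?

14394 ÷ 24 = 599 full seconds, remainder 18 frames.
599 s = 0 h 9 min 59 s.
Timecode: 00:09:59:18.

00:09:59:18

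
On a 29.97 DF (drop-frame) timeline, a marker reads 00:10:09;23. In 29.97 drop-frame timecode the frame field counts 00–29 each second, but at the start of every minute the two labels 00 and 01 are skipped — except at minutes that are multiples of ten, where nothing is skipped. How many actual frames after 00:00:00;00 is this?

Complete 10-minute blocks: 1, each 17982 frames → 17982.
Remaining 0 whole minutes in the current block: 0 frames.
Within the current minute: 9 × 30 + 23 = 293. Total = 17982 + 0 + 293 = 18275.

18275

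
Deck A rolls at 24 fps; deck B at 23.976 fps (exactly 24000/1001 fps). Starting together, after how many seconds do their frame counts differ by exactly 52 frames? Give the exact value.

The gap grows by |24000/1001 − 24| = 24/1001 frames per second.
Time for a 52-frame gap: 52 ÷ (24/1001) = 13013/6 s.

13013/6 seconds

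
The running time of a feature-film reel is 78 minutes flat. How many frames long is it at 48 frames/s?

224640 frames

78 min = 4680 s.
Frames = 4680 × 48 = 224640.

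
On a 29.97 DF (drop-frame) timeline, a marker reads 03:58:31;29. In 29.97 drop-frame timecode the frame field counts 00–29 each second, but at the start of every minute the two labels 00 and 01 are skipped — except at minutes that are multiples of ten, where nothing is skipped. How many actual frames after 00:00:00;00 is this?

Complete 10-minute blocks: 23, each 17982 frames → 413586.
Remaining 8 whole minutes in the current block: 1800 + 7 × 1798 = 14386 frames.
Within the current minute: 31 × 30 + 29 − 2 = 957 (labels ;00/;01 skipped at this minute). Total = 413586 + 14386 + 957 = 428929.

428929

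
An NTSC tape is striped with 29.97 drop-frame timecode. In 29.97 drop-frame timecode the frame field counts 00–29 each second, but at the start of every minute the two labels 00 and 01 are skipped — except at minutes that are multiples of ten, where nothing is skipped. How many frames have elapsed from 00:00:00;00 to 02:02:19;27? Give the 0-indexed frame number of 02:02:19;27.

Complete 10-minute blocks: 12, each 17982 frames → 215784.
Remaining 2 whole minutes in the current block: 1800 + 1 × 1798 = 3598 frames.
Within the current minute: 19 × 30 + 27 − 2 = 595 (labels ;00/;01 skipped at this minute). Total = 215784 + 3598 + 595 = 219977.

219977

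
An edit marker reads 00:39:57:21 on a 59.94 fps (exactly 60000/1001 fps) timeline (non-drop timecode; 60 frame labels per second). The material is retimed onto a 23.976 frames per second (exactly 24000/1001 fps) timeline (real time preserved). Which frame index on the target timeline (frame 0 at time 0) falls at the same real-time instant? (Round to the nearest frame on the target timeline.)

frame 57536

Source frame index: (0×3600 + 39×60 + 57) × 60 + 21 = 143841.
Real time: 143841 / (60000/1001) = 47994947/20000 s.
Target frame: (47994947/20000) × (24000/1001) = 287682/5 ≈ 57536.400 → 57536.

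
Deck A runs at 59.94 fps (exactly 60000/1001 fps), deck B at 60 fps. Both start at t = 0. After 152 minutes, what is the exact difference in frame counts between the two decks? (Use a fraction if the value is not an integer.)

547200/1001 frames

152 min = 9120 s.
A emits 60000/1001 × 9120 = 547200000/1001 frames; B emits 60 × 9120 = 547200.
Difference = 547200/1001 frames (≈ 546.6533); B is ahead of A.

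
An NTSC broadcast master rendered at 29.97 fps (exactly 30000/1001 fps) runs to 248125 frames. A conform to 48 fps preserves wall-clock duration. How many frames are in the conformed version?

Target frames = source frames × (target rate / source rate) = 248125 × (48)/(30000/1001) = 248125 × 1001/625 = 397397.

397397 frames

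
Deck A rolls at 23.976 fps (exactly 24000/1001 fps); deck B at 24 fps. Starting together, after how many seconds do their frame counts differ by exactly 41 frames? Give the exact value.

41041/24 seconds

The gap grows by |24 − 24000/1001| = 24/1001 frames per second.
Time for a 41-frame gap: 41 ÷ (24/1001) = 41041/24 s.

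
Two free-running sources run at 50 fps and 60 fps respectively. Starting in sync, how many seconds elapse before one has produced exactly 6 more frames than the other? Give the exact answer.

0.6 seconds

The gap grows by |60 − 50| = 10 frames per second.
Time for a 6-frame gap: 6 ÷ (10) = 0.6 s.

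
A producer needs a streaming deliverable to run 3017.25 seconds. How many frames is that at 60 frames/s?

181035 frames

Frames = 3017.25 × 60 = 181035.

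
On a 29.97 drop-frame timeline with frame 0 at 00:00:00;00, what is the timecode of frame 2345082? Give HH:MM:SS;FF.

Ten DF minutes hold 17982 frames, so frame 2345082 lies in block 130 (frames 2337660–2355641) with 7422 frames into that block.
The block's first minute is 1800 frames and the rest 1798 each; 7422 frames reaches minute 4, so 130 × 18 + 4 × 2 = 2348 labels have been skipped so far.
Adding those back, label number 2345082 + 2348 = 2347430 at 30 labels/s is 78247 s + 20 f = 21 h 44 min 7 s frame 20, i.e. 21:44:07;20.

21:44:07;20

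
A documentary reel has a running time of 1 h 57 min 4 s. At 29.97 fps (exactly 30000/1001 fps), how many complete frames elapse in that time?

210509 frames

1 h 57 min 4 s = 7024 s.
Frames = 7024 × 30000/1001 = 210720000/1001 ≈ 210509.4905.
Complete frames: 210509.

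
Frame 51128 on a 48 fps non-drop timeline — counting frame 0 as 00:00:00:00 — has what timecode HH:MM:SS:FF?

00:17:45:08

51128 ÷ 48 = 1065 full seconds, remainder 8 frames.
1065 s = 0 h 17 min 45 s.
Timecode: 00:17:45:08.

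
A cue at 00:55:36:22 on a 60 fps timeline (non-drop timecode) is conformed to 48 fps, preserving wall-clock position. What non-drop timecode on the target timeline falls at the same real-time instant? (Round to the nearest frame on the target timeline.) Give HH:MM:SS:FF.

00:55:36:18

Source frame index: (0×3600 + 55×60 + 36) × 60 + 22 = 200182.
Real time: 200182 / (60) = 100091/30 s.
Target frame: (100091/30) × (48) = 800728/5 ≈ 160145.600 → 160146.
At 48 labels/s: frame 160146 → 00:55:36:18.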